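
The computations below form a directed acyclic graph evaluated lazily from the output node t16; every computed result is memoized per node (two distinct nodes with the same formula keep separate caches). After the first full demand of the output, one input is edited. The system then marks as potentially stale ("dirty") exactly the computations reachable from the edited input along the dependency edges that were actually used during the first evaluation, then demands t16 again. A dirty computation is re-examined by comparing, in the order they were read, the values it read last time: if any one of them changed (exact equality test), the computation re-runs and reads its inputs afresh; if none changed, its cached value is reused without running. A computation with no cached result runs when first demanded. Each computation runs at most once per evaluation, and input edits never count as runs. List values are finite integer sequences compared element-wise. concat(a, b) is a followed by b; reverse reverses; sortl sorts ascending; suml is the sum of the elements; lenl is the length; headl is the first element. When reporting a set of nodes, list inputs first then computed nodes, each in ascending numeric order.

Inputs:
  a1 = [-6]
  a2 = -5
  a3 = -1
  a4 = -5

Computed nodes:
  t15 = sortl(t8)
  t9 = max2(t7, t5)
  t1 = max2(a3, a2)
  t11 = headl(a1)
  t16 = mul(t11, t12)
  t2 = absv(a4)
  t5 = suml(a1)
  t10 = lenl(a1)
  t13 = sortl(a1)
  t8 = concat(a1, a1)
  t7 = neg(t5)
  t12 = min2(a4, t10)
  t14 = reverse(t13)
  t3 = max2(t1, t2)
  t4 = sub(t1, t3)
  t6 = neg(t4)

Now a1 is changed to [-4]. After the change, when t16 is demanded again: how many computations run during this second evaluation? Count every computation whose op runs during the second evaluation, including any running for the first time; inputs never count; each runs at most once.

First demand of the output computes:
  t10 = lenl([-6]) = 1
  t11 = headl([-6]) = -6
  t12 = min2(-5, 1) = -5
  t16 = mul(-6, -5) = 30

After the edit, cleaning proceeds:
  t10: a read changed (a1 [-6]->[-4]) — executes, giving 1 — identical to its old value.
  t11: a read changed (a1 [-6]->[-4]) — executes, giving -4.
  t12: dirty, but its reads are unchanged (a4 unchanged, t10 unchanged); cached -5 stands.
  t16: a read changed (t11 -6->-4) — executes, giving 20.

Note where the cutoff bites: t12 is checked, finds nothing changed, and keeps its cache.

3 computations run: t10, t11, t16.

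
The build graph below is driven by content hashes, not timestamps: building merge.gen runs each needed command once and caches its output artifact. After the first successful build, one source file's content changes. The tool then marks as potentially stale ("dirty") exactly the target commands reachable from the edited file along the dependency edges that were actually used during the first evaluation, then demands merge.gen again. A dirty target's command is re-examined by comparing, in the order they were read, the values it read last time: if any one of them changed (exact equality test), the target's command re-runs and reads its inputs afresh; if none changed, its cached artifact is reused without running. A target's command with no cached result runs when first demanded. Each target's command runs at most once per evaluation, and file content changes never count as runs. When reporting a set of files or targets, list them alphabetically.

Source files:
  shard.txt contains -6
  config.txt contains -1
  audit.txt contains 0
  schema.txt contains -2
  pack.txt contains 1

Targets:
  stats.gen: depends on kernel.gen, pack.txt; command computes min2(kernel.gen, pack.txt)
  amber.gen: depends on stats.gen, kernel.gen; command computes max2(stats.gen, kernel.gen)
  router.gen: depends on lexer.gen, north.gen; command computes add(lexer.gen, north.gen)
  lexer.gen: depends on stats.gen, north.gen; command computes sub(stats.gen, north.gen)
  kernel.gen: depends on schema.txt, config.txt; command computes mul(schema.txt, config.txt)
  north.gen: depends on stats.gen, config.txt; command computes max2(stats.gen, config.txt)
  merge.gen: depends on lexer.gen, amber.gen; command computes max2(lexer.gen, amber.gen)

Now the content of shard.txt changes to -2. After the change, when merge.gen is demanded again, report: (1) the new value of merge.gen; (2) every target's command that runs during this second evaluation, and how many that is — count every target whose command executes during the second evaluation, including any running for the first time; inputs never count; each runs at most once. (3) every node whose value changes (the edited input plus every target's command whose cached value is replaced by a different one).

Initial pass — values computed on the first demand:
  kernel.gen = mul(-2, -1) = 2
  stats.gen = min2(2, 1) = 1
  amber.gen = max2(1, 2) = 2
  north.gen = max2(1, -1) = 1
  lexer.gen = sub(1, 1) = 0
  merge.gen = max2(0, 2) = 2

Second demand — change propagation:
  no demanded computation ever read shard.txt, so the edit dirties nothing and nothing runs.

The important point: nothing the output needs ever reads shard.txt, so the edit is invisible to it.

merge.gen now evaluates to 2.
Run set: none (0 run).
Changed values: shard.txt.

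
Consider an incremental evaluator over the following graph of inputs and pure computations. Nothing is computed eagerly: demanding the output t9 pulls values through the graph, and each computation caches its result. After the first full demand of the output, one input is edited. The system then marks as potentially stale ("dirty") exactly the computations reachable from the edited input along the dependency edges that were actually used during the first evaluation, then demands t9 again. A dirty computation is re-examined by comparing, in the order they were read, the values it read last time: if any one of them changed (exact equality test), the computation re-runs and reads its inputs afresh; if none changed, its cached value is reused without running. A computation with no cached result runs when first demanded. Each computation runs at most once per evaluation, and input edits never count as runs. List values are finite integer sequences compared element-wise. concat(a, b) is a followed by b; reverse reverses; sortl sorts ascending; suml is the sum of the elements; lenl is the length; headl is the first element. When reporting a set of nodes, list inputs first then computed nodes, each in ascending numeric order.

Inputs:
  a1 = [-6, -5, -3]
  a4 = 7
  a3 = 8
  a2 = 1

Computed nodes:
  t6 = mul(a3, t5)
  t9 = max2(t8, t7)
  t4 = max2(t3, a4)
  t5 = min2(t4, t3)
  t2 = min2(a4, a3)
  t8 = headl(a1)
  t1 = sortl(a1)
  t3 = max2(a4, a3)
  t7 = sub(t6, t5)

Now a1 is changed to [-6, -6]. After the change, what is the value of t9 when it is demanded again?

Initial pass — values computed on the first demand:
  t3 = max2(7, 8) = 8
  t4 = max2(8, 7) = 8
  t5 = min2(8, 8) = 8
  t6 = mul(8, 8) = 64
  t7 = sub(64, 8) = 56
  t8 = headl([-6, -5, -3]) = -6
  t9 = max2(-6, 56) = 56

Second demand — change propagation:
  t8: re-runs because a1 [-6, -5, -3]->[-6, -6]; new result -6 (unchanged).
  t9: re-examined; everything it read last time is the same (t8 unchanged, t7 unchanged) — cache 56 kept, no run.

The important point: t8 recomputes to an identical value, and the output ends up unchanged.

t9 now evaluates to 56.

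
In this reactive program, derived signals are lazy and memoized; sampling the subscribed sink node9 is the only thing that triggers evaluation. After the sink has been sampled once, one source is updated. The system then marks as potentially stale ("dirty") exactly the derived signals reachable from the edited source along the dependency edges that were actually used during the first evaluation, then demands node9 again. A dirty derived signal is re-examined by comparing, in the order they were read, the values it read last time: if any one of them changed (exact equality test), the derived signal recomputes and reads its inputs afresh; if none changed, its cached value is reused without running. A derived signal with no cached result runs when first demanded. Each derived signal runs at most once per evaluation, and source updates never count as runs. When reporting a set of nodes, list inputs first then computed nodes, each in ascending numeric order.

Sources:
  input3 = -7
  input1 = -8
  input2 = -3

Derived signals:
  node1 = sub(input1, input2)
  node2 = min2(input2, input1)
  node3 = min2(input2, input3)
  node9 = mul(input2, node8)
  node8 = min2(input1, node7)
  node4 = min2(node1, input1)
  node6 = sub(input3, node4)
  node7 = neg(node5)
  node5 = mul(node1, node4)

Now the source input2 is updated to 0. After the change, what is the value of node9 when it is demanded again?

First demand of the output computes:
  node1 = sub(-8, -3) = -5
  node4 = min2(-5, -8) = -8
  node5 = mul(-5, -8) = 40
  node7 = neg(40) = -40
  node8 = min2(-8, -40) = -40
  node9 = mul(-3, -40) = 120

After the edit, cleaning proceeds:
  node1: a read changed (input2 -3->0) — executes, giving -8.
  node4: a read changed (node1 -5->-8) — executes, giving -8 — identical to its old value.
  node5: a read changed (node1 -5->-8) — executes, giving 64.
  node7: a read changed (node5 40->64) — executes, giving -64.
  node8: a read changed (node7 -40->-64) — executes, giving -64.
  node9: a read changed (input2 -3->0; node8 -40->-64) — executes, giving 0.

Demanding node9 again yields 0.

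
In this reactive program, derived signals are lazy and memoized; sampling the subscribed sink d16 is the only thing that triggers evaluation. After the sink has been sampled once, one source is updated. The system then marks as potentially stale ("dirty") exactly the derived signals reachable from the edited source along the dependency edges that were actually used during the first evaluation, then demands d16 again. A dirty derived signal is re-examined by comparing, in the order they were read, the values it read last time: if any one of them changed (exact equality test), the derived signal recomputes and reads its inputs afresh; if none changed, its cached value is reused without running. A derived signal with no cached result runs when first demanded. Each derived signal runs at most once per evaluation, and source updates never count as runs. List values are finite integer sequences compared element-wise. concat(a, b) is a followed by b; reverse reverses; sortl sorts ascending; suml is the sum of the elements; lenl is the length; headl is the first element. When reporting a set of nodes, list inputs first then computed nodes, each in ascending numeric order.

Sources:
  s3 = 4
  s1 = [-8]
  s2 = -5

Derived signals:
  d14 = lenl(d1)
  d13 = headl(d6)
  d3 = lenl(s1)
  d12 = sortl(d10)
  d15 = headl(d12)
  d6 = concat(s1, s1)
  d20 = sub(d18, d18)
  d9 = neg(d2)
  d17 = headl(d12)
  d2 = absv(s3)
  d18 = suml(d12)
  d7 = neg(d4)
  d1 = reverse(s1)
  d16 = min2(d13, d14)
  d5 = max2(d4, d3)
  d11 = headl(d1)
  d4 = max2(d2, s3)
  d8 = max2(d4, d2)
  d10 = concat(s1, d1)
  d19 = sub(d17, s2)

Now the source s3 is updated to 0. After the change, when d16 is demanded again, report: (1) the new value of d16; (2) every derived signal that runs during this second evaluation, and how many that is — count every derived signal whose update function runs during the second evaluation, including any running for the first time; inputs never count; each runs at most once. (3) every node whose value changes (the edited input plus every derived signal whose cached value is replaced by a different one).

Demanding d16 again yields -8.
0 derived signals run: none.
The nodes whose values change: s3.
Note the shortcut — s3 feeds only undemanded nodes, so no recomputation happens.

First demand of the output computes:
  d1 = reverse([-8]) = [-8]
  d6 = concat([-8], [-8]) = [-8, -8]
  d13 = headl([-8, -8]) = -8
  d14 = lenl([-8]) = 1
  d16 = min2(-8, 1) = -8

After the edit, cleaning proceeds:
  s3 only reaches undemanded nodes; the second demand re-runs nothing.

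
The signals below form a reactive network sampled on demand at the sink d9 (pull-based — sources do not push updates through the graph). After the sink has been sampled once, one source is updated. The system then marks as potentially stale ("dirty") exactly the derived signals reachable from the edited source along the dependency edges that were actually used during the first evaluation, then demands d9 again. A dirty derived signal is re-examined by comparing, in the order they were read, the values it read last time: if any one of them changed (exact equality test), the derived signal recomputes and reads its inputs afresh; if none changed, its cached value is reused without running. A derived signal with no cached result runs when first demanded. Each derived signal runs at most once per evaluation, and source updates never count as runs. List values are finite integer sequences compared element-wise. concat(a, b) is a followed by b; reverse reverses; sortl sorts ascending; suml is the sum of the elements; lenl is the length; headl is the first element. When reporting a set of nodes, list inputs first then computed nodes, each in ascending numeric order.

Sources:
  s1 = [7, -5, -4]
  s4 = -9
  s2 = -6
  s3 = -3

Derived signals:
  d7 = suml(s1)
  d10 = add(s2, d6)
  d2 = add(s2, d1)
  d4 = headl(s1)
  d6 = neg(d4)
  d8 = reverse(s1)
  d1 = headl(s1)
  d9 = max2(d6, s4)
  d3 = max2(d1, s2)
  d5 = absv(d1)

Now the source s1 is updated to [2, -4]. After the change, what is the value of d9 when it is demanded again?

Initial pass — values computed on the first demand:
  d4 = headl([7, -5, -4]) = 7
  d6 = neg(7) = -7
  d9 = max2(-7, -9) = -7

Second demand — change propagation:
  d4: re-runs because s1 [7, -5, -4]->[2, -4]; new result 2.
  d6: re-runs because d4 7->2; new result -2.
  d9: re-runs because d6 -7->-2; new result -2.

d9 now evaluates to -2.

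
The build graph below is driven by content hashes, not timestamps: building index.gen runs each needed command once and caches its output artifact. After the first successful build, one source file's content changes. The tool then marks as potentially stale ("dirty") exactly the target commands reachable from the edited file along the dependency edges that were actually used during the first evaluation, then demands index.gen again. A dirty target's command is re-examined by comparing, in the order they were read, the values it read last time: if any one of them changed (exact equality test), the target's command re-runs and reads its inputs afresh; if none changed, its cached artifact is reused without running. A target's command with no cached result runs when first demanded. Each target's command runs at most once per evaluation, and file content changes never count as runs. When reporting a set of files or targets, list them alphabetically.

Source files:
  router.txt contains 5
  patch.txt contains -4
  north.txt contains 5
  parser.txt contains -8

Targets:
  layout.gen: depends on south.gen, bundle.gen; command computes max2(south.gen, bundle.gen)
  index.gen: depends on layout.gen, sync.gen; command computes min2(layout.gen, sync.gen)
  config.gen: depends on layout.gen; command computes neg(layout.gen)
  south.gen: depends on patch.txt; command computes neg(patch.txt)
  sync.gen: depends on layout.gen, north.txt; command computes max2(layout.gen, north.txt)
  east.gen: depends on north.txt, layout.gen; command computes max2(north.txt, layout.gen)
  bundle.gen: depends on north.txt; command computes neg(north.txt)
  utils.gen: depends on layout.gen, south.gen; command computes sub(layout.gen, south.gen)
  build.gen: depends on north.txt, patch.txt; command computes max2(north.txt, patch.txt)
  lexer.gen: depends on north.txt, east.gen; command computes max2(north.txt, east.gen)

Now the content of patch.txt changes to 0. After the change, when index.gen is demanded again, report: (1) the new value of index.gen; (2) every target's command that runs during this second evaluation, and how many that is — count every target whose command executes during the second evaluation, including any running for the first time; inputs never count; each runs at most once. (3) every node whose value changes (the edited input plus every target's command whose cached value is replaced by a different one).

Initial pass — values computed on the first demand:
  bundle.gen = neg(5) = -5
  south.gen = neg(-4) = 4
  layout.gen = max2(4, -5) = 4
  sync.gen = max2(4, 5) = 5
  index.gen = min2(4, 5) = 4

Second demand — change propagation:
  south.gen: re-runs because patch.txt -4->0; new result 0.
  layout.gen: re-runs because south.gen 4->0; new result 0.
  sync.gen: re-runs because layout.gen 4->0; new result 5 (unchanged).
  index.gen: re-runs because layout.gen 4->0; new result 0.

index.gen now evaluates to 0.
Run set: index.gen, layout.gen, south.gen, sync.gen (4 run).
Changed values: index.gen, layout.gen, patch.txt, south.gen.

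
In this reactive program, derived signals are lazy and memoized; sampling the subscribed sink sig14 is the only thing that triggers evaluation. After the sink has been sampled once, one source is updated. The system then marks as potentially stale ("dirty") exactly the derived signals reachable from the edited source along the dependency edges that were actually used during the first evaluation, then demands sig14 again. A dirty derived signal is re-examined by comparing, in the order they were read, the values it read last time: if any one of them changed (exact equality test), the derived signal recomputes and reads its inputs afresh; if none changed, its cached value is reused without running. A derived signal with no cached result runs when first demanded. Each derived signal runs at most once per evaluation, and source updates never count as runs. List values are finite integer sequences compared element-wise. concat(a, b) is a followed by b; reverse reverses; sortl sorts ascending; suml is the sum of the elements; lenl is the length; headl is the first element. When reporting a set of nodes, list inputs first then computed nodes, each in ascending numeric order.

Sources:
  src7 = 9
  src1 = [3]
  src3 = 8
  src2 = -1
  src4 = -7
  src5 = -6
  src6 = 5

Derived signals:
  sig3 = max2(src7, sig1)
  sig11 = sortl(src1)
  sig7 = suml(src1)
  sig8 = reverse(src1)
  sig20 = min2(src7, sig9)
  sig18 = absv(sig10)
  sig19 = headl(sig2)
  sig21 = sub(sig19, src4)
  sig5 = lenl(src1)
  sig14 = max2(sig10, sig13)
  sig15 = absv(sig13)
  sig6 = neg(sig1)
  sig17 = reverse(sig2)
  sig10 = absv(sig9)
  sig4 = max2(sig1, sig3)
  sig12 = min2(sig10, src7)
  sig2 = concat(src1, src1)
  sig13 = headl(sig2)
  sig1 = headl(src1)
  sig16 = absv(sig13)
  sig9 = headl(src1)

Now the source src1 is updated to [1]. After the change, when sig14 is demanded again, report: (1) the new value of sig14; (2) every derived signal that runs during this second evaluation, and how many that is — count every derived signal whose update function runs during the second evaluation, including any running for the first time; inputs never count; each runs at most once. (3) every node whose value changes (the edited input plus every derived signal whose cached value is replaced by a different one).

First demand of the output computes:
  sig2 = concat([3], [3]) = [3, 3]
  sig9 = headl([3]) = 3
  sig10 = absv(3) = 3
  sig13 = headl([3, 3]) = 3
  sig14 = max2(3, 3) = 3

After the edit, cleaning proceeds:
  sig2: a read changed (src1 [3]->[1]; src1 [3]->[1]) — executes, giving [1, 1].
  sig9: a read changed (src1 [3]->[1]) — executes, giving 1.
  sig10: a read changed (sig9 3->1) — executes, giving 1.
  sig13: a read changed (sig2 [3, 3]->[1, 1]) — executes, giving 1.
  sig14: a read changed (sig10 3->1; sig13 3->1) — executes, giving 1.

Demanding sig14 again yields 1.
5 derived signals run: sig2, sig9, sig10, sig13, sig14.
The nodes whose values change: src1, sig2, sig9, sig10, sig13, sig14.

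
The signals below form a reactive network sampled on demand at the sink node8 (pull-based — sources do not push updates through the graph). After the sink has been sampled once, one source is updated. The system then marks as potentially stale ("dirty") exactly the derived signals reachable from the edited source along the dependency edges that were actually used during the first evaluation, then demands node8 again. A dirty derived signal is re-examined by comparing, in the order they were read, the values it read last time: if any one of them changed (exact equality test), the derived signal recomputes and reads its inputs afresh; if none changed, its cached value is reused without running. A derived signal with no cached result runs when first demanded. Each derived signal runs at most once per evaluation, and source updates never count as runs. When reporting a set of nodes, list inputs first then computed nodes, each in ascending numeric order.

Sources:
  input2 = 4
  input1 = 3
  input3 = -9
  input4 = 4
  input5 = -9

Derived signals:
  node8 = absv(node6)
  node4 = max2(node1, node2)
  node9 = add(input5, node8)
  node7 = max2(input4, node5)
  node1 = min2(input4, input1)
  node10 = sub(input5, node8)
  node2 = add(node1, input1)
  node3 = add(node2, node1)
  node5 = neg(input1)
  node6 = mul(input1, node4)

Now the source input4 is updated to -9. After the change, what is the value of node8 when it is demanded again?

Initial pass — values computed on the first demand:
  node1 = min2(4, 3) = 3
  node2 = add(3, 3) = 6
  node4 = max2(3, 6) = 6
  node6 = mul(3, 6) = 18
  node8 = absv(18) = 18

Second demand — change propagation:
  node1: re-runs because input4 4->-9; new result -9.
  node2: re-runs because node1 3->-9; new result -6.
  node4: re-runs because node1 3->-9; node2 6->-6; new result -6.
  node6: re-runs because node4 6->-6; new result -18.
  node8: re-runs because node6 18->-18; new result 18 (unchanged).

node8 now evaluates to 18.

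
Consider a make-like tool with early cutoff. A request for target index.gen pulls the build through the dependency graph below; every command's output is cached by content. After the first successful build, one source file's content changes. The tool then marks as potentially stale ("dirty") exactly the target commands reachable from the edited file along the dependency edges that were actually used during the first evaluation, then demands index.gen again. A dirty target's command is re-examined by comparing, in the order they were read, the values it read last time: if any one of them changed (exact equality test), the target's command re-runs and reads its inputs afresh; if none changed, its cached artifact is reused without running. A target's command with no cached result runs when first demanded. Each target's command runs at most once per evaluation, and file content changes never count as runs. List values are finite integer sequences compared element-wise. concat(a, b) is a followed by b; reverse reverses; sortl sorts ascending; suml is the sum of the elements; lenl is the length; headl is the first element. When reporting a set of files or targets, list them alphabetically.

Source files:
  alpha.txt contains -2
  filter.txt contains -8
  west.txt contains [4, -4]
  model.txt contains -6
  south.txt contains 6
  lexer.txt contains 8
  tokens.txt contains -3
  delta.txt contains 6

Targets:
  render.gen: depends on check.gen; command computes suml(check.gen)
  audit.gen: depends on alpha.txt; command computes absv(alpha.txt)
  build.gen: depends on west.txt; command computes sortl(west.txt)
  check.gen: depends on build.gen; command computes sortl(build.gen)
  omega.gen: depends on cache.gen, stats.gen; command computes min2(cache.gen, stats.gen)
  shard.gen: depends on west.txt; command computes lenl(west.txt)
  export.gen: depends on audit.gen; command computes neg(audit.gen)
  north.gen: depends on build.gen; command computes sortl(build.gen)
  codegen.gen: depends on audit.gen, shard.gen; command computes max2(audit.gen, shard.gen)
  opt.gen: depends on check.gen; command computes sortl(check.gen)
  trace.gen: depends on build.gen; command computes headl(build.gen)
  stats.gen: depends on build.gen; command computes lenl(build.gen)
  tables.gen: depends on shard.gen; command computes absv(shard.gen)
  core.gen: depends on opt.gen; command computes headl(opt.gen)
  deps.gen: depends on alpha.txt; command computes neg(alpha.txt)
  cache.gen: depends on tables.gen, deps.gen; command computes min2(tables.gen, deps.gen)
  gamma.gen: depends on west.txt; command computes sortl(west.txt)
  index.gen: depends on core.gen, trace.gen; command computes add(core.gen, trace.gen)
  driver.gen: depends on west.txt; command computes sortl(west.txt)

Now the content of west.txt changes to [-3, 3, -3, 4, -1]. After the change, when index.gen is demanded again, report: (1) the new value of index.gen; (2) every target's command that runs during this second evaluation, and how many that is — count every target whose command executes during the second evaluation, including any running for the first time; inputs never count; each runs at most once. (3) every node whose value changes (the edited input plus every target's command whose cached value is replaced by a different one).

Demanding index.gen again yields -6.
6 target commands run: build.gen, check.gen, core.gen, index.gen, opt.gen, trace.gen.
The nodes whose values change: build.gen, check.gen, core.gen, index.gen, opt.gen, trace.gen, west.txt.

First demand of the output computes:
  build.gen = sortl([4, -4]) = [-4, 4]
  check.gen = sortl([-4, 4]) = [-4, 4]
  opt.gen = sortl([-4, 4]) = [-4, 4]
  core.gen = headl([-4, 4]) = -4
  trace.gen = headl([-4, 4]) = -4
  index.gen = add(-4, -4) = -8

After the edit, cleaning proceeds:
  build.gen: a read changed (west.txt [4, -4]->[-3, 3, -3, 4, -1]) — executes, giving [-3, -3, -1, 3, 4].
  check.gen: a read changed (build.gen [-4, 4]->[-3, -3, -1, 3, 4]) — executes, giving [-3, -3, -1, 3, 4].
  opt.gen: a read changed (check.gen [-4, 4]->[-3, -3, -1, 3, 4]) — executes, giving [-3, -3, -1, 3, 4].
  core.gen: a read changed (opt.gen [-4, 4]->[-3, -3, -1, 3, 4]) — executes, giving -3.
  trace.gen: a read changed (build.gen [-4, 4]->[-3, -3, -1, 3, 4]) — executes, giving -3.
  index.gen: a read changed (core.gen -4->-3; trace.gen -4->-3) — executes, giving -6.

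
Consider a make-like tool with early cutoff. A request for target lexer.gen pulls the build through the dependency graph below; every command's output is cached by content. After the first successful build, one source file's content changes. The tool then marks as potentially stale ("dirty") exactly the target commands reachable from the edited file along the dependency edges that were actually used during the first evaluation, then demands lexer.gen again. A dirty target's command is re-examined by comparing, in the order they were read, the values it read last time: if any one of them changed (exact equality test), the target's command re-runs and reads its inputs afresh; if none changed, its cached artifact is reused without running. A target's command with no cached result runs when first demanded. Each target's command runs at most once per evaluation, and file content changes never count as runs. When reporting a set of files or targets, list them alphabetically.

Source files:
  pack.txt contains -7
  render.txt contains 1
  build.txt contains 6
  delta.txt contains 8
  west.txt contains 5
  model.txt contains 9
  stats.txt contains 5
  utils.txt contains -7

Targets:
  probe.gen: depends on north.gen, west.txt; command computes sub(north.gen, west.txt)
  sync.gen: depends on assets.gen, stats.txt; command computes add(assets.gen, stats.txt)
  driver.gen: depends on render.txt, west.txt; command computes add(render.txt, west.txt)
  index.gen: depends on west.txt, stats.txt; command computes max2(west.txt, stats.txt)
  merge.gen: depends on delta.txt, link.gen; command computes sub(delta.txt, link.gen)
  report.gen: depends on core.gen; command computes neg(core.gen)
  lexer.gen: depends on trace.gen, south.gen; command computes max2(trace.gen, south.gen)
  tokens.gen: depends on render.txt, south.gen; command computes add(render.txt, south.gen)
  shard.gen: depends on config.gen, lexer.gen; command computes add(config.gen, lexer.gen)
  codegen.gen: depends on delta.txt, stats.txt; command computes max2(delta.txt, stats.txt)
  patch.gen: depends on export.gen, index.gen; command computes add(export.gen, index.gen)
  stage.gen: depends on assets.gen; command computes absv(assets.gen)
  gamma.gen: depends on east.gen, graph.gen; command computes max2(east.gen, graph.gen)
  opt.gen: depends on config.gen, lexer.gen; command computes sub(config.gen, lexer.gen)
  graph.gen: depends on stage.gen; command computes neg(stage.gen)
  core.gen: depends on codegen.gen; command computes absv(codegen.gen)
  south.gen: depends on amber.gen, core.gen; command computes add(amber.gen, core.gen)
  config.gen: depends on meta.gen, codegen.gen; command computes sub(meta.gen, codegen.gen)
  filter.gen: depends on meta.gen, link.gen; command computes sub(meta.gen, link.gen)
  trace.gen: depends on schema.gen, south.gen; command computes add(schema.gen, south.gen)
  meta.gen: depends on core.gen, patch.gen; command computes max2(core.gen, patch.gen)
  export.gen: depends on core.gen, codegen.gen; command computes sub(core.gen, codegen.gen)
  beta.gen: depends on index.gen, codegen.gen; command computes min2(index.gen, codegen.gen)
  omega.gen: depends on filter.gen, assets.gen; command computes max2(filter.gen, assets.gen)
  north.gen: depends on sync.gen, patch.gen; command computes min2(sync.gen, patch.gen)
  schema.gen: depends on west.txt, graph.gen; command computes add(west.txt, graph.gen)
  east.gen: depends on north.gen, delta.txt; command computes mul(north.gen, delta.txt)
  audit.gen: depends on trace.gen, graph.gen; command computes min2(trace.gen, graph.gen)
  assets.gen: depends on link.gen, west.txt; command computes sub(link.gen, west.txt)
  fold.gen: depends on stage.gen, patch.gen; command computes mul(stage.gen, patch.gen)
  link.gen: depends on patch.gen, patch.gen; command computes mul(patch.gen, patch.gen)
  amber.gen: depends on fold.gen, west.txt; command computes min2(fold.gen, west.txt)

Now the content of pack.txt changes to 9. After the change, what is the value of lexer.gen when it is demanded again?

Demanding lexer.gen again yields 13.
Note the shortcut — nothing in the graph depends on pack.txt at all, so no recomputation happens.

First demand of the output computes:
  codegen.gen = max2(8, 5) = 8
  core.gen = absv(8) = 8
  export.gen = sub(8, 8) = 0
  index.gen = max2(5, 5) = 5
  patch.gen = add(0, 5) = 5
  link.gen = mul(5, 5) = 25
  assets.gen = sub(25, 5) = 20
  stage.gen = absv(20) = 20
  fold.gen = mul(20, 5) = 100
  amber.gen = min2(100, 5) = 5
  graph.gen = neg(20) = -20
  schema.gen = add(5, -20) = -15
  south.gen = add(5, 8) = 13
  trace.gen = add(-15, 13) = -2
  lexer.gen = max2(-2, 13) = 13

After the edit, cleaning proceeds:
  no node depends on pack.txt at all; the second demand re-runs nothing.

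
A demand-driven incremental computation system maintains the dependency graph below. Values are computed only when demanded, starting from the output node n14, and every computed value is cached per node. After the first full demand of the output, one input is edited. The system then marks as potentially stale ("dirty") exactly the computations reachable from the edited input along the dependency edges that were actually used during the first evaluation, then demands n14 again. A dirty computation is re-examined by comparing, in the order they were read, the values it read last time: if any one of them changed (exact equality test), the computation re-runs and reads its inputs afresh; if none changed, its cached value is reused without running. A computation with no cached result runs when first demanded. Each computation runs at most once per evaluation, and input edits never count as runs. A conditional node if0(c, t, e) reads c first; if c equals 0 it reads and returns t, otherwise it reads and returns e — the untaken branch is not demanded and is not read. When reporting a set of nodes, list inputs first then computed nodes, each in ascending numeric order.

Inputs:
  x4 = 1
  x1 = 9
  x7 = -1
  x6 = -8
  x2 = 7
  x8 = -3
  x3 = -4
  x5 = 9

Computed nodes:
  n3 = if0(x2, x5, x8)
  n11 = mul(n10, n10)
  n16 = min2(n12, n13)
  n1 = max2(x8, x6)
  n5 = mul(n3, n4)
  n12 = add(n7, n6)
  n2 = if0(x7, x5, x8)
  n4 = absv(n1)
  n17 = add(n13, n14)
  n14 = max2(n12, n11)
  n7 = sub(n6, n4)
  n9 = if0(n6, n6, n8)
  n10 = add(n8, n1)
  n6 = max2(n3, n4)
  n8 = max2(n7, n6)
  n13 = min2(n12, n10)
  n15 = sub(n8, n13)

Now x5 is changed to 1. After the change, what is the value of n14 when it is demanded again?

New value of n14: 3.
Key observation: x5 is never demanded by the output, so the edit triggers no recomputation at all.

First evaluation (everything demanded from the output):
  n1 = max2(-3, -8) = -3
  n3 = if0(x2=7 -> else branch x8) = -3
  n4 = absv(-3) = 3
  n6 = max2(-3, 3) = 3
  n7 = sub(3, 3) = 0
  n8 = max2(0, 3) = 3
  n10 = add(3, -3) = 0
  n11 = mul(0, 0) = 0
  n12 = add(0, 3) = 3
  n14 = max2(3, 0) = 3

Propagation after the edit:
  no demanded computation ever read x5, so the edit dirties nothing and nothing runs.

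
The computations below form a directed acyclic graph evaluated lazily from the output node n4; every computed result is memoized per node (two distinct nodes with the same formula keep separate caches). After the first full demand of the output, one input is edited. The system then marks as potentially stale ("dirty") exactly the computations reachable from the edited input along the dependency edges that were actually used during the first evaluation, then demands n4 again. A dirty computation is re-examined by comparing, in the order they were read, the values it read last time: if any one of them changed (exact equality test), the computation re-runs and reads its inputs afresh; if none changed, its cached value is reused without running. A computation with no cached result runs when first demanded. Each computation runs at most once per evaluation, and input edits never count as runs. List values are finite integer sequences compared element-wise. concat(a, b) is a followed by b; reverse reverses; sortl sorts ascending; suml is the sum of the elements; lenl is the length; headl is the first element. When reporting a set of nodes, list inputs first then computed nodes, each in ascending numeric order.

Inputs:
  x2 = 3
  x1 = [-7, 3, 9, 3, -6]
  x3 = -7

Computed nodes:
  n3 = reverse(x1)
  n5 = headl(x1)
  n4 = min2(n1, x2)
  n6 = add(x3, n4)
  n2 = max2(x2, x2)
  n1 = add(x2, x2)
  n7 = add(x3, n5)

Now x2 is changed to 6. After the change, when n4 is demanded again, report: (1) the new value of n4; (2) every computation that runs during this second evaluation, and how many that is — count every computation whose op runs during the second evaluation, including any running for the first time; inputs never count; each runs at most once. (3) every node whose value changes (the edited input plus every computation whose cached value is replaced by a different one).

Demanding n4 again yields 6.
2 computations run: n1, n4.
The nodes whose values change: x2, n1, n4.

First demand of the output computes:
  n1 = add(3, 3) = 6
  n4 = min2(6, 3) = 3

After the edit, cleaning proceeds:
  n1: a read changed (x2 3->6; x2 3->6) — executes, giving 12.
  n4: a read changed (n1 6->12; x2 3->6) — executes, giving 6.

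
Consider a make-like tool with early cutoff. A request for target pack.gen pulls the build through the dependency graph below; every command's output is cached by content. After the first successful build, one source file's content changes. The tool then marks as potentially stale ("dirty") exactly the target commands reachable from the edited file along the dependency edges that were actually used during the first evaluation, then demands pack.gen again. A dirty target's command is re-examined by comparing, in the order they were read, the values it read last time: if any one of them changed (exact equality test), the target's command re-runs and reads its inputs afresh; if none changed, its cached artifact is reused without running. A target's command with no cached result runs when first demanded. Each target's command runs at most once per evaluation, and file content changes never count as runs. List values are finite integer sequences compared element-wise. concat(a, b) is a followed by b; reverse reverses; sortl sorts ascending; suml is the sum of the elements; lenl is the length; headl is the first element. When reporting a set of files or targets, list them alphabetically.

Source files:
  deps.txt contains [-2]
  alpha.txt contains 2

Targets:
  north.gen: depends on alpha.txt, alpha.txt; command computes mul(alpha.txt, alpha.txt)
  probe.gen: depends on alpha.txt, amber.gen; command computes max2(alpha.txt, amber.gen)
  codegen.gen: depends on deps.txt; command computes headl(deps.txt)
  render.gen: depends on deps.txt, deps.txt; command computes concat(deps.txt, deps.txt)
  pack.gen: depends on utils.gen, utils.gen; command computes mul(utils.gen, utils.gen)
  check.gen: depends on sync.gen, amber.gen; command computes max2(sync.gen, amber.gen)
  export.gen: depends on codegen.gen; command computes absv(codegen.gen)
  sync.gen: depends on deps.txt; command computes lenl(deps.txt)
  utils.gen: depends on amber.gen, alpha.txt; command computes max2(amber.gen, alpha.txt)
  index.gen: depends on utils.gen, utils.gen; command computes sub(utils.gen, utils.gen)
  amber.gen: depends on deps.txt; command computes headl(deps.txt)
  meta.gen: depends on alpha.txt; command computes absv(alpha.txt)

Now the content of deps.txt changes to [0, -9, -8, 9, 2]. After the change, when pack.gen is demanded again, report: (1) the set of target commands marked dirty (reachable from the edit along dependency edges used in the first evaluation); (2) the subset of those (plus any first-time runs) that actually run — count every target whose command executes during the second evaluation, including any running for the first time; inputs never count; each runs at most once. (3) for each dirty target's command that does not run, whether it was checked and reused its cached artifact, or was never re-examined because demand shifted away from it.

The edit dirties: amber.gen, pack.gen, utils.gen.
2 target commands run: amber.gen, utils.gen.
Cache hits after checking: pack.gen.
Note the absorption at utils.gen: it re-runs yet its value is the same, leaving the output's value untouched.

First demand of the output computes:
  amber.gen = headl([-2]) = -2
  utils.gen = max2(-2, 2) = 2
  pack.gen = mul(2, 2) = 4

After the edit, cleaning proceeds:
  amber.gen: a read changed (deps.txt [-2]->[0, -9, -8, 9, 2]) — executes, giving 0.
  utils.gen: a read changed (amber.gen -2->0) — executes, giving 2 — identical to its old value.
  pack.gen: dirty, but its reads are unchanged (utils.gen unchanged, utils.gen unchanged); cached 4 stands.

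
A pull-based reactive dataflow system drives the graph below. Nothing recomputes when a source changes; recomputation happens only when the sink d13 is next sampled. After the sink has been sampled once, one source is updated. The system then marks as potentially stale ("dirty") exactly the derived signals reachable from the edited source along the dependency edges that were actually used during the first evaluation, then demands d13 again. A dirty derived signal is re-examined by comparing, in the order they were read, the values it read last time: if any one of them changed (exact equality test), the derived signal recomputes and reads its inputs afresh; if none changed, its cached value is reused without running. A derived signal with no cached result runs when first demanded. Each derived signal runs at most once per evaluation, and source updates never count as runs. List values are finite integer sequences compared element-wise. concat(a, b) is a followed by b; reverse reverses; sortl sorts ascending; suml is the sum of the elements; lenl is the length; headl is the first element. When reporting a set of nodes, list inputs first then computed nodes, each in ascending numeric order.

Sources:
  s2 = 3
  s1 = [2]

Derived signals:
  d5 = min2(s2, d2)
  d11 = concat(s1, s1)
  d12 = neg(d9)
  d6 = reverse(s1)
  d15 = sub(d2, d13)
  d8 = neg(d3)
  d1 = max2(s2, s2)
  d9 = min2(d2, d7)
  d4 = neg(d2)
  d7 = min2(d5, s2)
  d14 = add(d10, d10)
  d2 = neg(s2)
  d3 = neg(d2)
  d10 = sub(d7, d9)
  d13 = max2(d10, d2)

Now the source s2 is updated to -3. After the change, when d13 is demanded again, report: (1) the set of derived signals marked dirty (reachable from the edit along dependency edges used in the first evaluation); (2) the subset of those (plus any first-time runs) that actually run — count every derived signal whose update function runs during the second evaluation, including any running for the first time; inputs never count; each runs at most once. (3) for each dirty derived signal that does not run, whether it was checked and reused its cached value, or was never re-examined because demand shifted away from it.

First evaluation (everything demanded from the output):
  d2 = neg(3) = -3
  d5 = min2(3, -3) = -3
  d7 = min2(-3, 3) = -3
  d9 = min2(-3, -3) = -3
  d10 = sub(-3, -3) = 0
  d13 = max2(0, -3) = 0

Propagation after the edit:
  d2: runs — s2 3->-3; result 3.
  d5: runs — s2 3->-3; d2 -3->3; result -3 (same value as before).
  d7: runs — s2 3->-3; result -3 (same value as before).
  d9: runs — d2 -3->3; result -3 (same value as before).
  d10: checked — values it read are unchanged (d7 unchanged, d9 unchanged); reused cached 0 without running.
  d13: runs — d2 -3->3; result 3.

Key observation: the cutoff stops propagation at d10 — its inputs' values are unchanged, so it reuses its cache.

Marked dirty: d2, d5, d7, d9, d10, d13.
Derived signals that run: d2, d5, d7, d9, d13 — 5 in total.
Checked but reused from cache: d10.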